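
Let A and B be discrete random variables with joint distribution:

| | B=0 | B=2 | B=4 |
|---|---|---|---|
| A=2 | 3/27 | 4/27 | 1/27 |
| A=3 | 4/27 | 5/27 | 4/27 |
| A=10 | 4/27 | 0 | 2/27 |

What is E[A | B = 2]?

P(B = 2) = 1/3.
Σ A·P over the event = 2·(4/27) + 3·(5/27) = 23/27.
E[A | B = 2] = (23/27) / (1/3) = 23/9.

23/9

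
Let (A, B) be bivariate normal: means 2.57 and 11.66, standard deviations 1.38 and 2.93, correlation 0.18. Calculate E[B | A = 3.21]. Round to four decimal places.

11.9046

For a bivariate normal, E[B | A=x] = μ_B + ρ·(σ_B/σ_A)·(x − μ_A).
E[B | A=3.21] = 11.66 + (0.18)·(2.93/1.38)·(3.21 − (2.57)) = 11.66 + (0.38217)·(0.64) = 11.9046.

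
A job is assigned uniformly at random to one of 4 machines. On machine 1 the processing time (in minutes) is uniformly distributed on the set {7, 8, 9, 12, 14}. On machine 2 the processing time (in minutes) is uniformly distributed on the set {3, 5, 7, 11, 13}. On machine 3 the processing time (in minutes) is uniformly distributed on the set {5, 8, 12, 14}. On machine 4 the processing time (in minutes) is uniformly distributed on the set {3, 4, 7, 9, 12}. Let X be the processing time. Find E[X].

691/80

E[X | machine 1] = (7+8+9+12+14)/5 = 10.
E[X | machine 2] = (3+5+7+11+13)/5 = 39/5.
E[X | machine 3] = (5+8+12+14)/4 = 39/4.
E[X | machine 4] = (3+4+7+9+12)/5 = 7.
E[X] = (1/4)·(10) + (1/4)·(39/5) + (1/4)·(39/4) + (1/4)·(7) = 691/80.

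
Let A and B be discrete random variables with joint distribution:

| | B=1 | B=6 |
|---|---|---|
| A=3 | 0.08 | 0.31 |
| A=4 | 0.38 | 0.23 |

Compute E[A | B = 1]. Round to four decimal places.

3.8261

P(B = 1) = 0.46.
Σ A·P over the event = 3·(0.08) + 4·(0.38) = 1.76.
E[A | B = 1] = (1.76) / (0.46) = 3.8261.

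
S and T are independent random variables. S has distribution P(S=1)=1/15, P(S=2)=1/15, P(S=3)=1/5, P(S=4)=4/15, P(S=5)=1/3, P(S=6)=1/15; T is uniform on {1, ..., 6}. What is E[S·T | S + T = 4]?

P(S + T = 4) = 1/18.
Summing ST·P(x,y) over outcomes with S + T = 4 gives 8/45.
E[S·T | S + T = 4] = (8/45) / (1/18) = 16/5.

16/5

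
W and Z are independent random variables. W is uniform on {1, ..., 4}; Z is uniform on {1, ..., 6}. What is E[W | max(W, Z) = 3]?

Outcomes with max(W, Z) = 3: (1,3), (2,3), (3,1), (3,2), (3,3), each with probability 1/24.
E[W | max(W, Z) = 3] = (1 + 2 + 3 + 3 + 3) / 5 = 12/5.

12/5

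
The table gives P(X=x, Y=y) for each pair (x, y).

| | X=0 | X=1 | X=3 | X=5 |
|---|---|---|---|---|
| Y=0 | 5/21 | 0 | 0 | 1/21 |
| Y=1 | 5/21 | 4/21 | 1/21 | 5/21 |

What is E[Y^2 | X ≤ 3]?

2/3

P(X ≤ 3) = 5/7.
Σ Y^2·P over the event = 0·(5/21) + 1·(5/21) + 1·(4/21) + 1·(1/21) = 10/21.
E[Y^2 | X ≤ 3] = (10/21) / (5/7) = 2/3.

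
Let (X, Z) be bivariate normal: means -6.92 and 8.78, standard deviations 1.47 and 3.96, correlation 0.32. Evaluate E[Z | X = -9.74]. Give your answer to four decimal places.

E[Z | X=x] = μ_Z + ρ(σ_Z/σ_X)(x − μ_X) for jointly normal variables.
E[Z | X=-9.74] = 8.78 + (0.32)·(3.96/1.47)·(-9.74 − (-6.92)) = 8.78 + (0.86204)·(-2.82) = 6.3490.

6.3490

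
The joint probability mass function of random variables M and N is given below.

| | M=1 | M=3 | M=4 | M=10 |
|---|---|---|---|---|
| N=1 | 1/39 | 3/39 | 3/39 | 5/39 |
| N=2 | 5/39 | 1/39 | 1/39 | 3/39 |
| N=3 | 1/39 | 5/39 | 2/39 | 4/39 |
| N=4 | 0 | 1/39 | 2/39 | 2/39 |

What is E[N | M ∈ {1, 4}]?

11/5

P(M ∈ {1, 4}) = 5/13.
Σ N·P over the event = 1·(1/39) + 2·(5/39) + 3·(1/39) + 1·(3/39) + 2·(1/39) + 3·(2/39) + 4·(2/39) = 11/13.
E[N | M ∈ {1, 4}] = (11/13) / (5/13) = 11/5.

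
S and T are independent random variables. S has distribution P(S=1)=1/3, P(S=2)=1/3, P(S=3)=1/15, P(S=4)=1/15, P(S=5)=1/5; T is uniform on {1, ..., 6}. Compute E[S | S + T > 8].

P(S + T > 8) = 2/15.
Summing S·P(x,y) over outcomes with S + T > 8 gives 28/45.
E[S | S + T > 8] = (28/45) / (2/15) = 14/3.

14/3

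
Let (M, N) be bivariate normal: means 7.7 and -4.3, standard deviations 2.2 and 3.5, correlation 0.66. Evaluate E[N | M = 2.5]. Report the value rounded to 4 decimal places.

For a bivariate normal, E[N | M=x] = μ_N + ρ·(σ_N/σ_M)·(x − μ_M).
E[N | M=2.5] = -4.3 + (0.66)·(3.5/2.2)·(2.5 − (7.7)) = -4.3 + (1.05)·(-5.2) = -9.7600.

-9.7600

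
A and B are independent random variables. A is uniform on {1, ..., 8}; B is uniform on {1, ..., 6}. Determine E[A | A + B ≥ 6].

P(A + B ≥ 6) = 19/24.
Summing A·P(x,y) over outcomes with A + B ≥ 6 gives 49/12.
E[A | A + B ≥ 6] = (49/12) / (19/24) = 98/19.

98/19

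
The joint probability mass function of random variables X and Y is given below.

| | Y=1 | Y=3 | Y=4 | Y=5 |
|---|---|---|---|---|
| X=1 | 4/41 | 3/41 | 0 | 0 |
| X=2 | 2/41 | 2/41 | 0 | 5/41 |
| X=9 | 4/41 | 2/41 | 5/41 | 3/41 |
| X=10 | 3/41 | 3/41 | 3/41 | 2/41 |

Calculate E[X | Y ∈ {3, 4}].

P(Y ∈ {3, 4}) = 18/41.
Σ X·P over the event = 1·(3/41) + 2·(2/41) + 9·(2/41) + 9·(5/41) + 10·(3/41) + 10·(3/41) = 130/41.
E[X | Y ∈ {3, 4}] = (130/41) / (18/41) = 65/9.

65/9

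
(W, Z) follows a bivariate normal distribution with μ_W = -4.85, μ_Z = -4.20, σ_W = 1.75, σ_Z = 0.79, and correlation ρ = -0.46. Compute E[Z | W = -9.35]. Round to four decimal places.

For a bivariate normal, E[Z | W=x] = μ_Z + ρ·(σ_Z/σ_W)·(x − μ_W).
E[Z | W=-9.35] = -4.20 + (-0.46)·(0.79/1.75)·(-9.35 − (-4.85)) = -4.20 + (-0.20766)·(-4.5) = -3.2655.

-3.2655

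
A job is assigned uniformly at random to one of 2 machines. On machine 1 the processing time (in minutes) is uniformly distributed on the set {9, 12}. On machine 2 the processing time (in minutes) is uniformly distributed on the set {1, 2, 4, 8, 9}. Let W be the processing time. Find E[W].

153/20

E[W | machine 1] = (9+12)/2 = 21/2.
E[W | machine 2] = (1+2+4+8+9)/5 = 24/5.
By the law of total expectation,
E[W] = (1/2)·(21/2) + (1/2)·(24/5) = 153/20.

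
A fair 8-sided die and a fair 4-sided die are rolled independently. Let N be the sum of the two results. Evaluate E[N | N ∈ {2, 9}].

P(N ∈ {2, 9}) = 5/32.
Σ over the event: 2·1/32 + 9·1/8 = 19/16.
E[N | N ∈ {2, 9}] = (19/16) / (5/32) = 38/5.

38/5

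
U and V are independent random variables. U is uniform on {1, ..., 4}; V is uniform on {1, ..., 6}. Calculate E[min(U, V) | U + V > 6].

29/10

Outcomes with U + V > 6: (1,6), (2,5), (2,6), (3,4), (3,5), (3,6), (4,3), (4,4), (4,5), (4,6), each with probability 1/24.
E[min(U, V) | U + V > 6] = (1 + 2 + 2 + 3 + 3 + 3 + 3 + 4 + 4 + 4) / 10 = 29/10.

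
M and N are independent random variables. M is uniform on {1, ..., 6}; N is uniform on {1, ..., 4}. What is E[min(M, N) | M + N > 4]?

P(M + N > 4) = 3/4.
Summing min(M,N)·P(x,y) over outcomes with M + N > 4 gives 43/24.
E[min(M, N) | M + N > 4] = (43/24) / (3/4) = 43/18.

43/18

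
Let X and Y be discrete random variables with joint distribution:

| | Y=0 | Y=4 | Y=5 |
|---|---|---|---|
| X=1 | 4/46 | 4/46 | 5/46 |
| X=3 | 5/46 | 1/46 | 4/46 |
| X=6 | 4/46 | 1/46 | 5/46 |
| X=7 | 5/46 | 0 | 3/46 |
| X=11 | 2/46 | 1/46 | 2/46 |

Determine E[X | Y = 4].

P(Y = 4) = 7/46.
Σ X·P over the event = 1·(4/46) + 3·(1/46) + 6·(1/46) + 11·(1/46) = 12/23.
E[X | Y = 4] = (12/23) / (7/46) = 24/7.

24/7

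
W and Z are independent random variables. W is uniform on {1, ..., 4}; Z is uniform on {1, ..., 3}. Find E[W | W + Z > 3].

Outcomes with W + Z > 3: (1,3), (2,2), (2,3), (3,1), (3,2), (3,3), (4,1), (4,2), (4,3), each with probability 1/12.
E[W | W + Z > 3] = (1 + 2 + 2 + 3 + 3 + 3 + 4 + 4 + 4) / 9 = 26/9.

26/9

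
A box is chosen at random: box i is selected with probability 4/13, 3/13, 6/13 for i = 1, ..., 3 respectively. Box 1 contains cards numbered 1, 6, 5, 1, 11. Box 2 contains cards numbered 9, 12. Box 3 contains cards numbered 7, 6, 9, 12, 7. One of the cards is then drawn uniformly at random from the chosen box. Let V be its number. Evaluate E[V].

999/130

E[V | box 1] = (1+6+5+1+11)/5 = 24/5.
E[V | box 2] = (9+12)/2 = 21/2.
E[V | box 3] = (7+6+9+12+7)/5 = 41/5.
By the law of total expectation,
E[V] = (4/13)·(24/5) + (3/13)·(21/2) + (6/13)·(41/5) = 999/130.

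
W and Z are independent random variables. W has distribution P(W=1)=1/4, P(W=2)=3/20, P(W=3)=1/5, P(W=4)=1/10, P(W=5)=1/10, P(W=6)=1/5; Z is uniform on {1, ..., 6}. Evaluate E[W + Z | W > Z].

P(W > Z) = 3/8.
Summing (W+Z)·P(x,y) over outcomes with W > Z gives 107/40.
E[W + Z | W > Z] = (107/40) / (3/8) = 107/15.

107/15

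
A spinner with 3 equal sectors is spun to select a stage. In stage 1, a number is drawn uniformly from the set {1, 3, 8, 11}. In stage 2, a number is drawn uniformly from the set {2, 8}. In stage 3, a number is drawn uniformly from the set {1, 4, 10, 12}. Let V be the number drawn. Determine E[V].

E[V | stage 1] = (1+3+8+11)/4 = 23/4.
E[V | stage 2] = (2+8)/2 = 5.
E[V | stage 3] = (1+4+10+12)/4 = 27/4.
E[V] = (1/3)·(23/4) + (1/3)·(5) + (1/3)·(27/4) = 35/6.

35/6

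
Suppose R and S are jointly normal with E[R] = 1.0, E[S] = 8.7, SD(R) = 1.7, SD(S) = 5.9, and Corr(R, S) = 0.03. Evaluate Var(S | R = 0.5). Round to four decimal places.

For a bivariate normal, Var(S | R=x) = σ_S²(1 − ρ²).
Var(S | R=0.5) = (5.9)²·(1 − (0.03)²) = 34.81·0.9991 = 34.7787.

34.7787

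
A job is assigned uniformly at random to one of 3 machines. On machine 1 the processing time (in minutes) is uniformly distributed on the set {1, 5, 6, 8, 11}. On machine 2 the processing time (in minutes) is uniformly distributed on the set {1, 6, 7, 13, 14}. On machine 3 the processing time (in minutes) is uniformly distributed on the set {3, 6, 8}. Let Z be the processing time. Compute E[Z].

301/45

E[Z | machine 1] = (1+5+6+8+11)/5 = 31/5.
E[Z | machine 2] = (1+6+7+13+14)/5 = 41/5.
E[Z | machine 3] = (3+6+8)/3 = 17/3.
E[Z] = (1/3)·(31/5) + (1/3)·(41/5) + (1/3)·(17/3) = 301/45.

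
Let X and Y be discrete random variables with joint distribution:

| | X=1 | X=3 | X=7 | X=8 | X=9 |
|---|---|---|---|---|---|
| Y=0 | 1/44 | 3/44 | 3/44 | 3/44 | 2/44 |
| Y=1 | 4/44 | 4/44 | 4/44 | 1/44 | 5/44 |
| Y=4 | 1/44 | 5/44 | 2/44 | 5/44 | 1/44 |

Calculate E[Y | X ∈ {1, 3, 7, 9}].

53/35

P(X ∈ {1, 3, 7, 9}) = 35/44.
Summing Y·P(X=x,Y=y) over the conditioning event gives 53/44.
E[Y | X ∈ {1, 3, 7, 9}] = (53/44) / (35/44) = 53/35.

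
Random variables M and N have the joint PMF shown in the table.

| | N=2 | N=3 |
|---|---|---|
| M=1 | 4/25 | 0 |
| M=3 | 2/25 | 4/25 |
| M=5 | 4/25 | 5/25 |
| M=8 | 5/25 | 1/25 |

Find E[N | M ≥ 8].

13/6

P(M ≥ 8) = 6/25.
Σ N·P over the event = 2·(5/25) + 3·(1/25) = 13/25.
E[N | M ≥ 8] = (13/25) / (6/25) = 13/6.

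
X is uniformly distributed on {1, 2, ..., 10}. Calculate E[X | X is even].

6

Given X is even, X is equally likely to be any of {2, 4, 6, 8, 10}.
E[X | X is even] = (2 + 4 + 6 + 8 + 10) / 5 = 6.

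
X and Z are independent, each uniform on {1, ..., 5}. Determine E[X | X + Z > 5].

P(X + Z > 5) = 3/5.
Summing X·P(x,y) over outcomes with X + Z > 5 gives 11/5.
E[X | X + Z > 5] = (11/5) / (3/5) = 11/3.

11/3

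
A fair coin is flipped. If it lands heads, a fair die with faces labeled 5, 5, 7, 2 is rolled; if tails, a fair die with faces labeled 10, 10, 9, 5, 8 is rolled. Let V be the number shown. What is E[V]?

263/40

E[V | heads] = (5+5+7+2)/4 = 19/4.
E[V | tails] = (10+10+9+5+8)/5 = 42/5.
By the law of total expectation,
E[V] = (1/2)·(19/4) + (1/2)·(42/5) = 263/40.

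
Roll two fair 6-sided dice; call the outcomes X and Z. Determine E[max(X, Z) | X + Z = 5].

Outcomes with X + Z = 5: (1,4), (2,3), (3,2), (4,1), each with probability 1/36.
E[max(X, Z) | X + Z = 5] = (4 + 3 + 3 + 4) / 4 = 7/2.

7/2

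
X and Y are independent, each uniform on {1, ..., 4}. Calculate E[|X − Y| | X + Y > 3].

P(X + Y > 3) = 13/16.
Summing |X−Y|·P(x,y) over outcomes with X + Y > 3 gives 9/8.
E[|X − Y| | X + Y > 3] = (9/8) / (13/16) = 18/13.

18/13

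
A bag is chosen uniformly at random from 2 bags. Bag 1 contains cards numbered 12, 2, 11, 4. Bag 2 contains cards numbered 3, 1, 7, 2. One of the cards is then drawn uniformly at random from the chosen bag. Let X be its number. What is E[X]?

E[X | bag 1] = (12+2+11+4)/4 = 29/4.
E[X | bag 2] = (3+1+7+2)/4 = 13/4.
E[X] = (1/2)·(29/4) + (1/2)·(13/4) = 21/4.

21/4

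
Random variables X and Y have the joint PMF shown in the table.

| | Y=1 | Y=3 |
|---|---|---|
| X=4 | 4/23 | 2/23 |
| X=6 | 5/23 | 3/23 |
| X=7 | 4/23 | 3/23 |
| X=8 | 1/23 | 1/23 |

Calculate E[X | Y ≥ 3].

55/9

P(Y ≥ 3) = 9/23.
Summing X·P(X=x,Y=y) over the conditioning event gives 55/23.
E[X | Y ≥ 3] = (55/23) / (9/23) = 55/9.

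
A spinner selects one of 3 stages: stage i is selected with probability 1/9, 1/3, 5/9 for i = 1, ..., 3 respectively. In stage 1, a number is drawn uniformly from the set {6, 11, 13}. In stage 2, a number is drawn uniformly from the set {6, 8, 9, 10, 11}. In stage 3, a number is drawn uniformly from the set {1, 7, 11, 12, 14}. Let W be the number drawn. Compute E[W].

407/45

E[W | stage 1] = (6+11+13)/3 = 10.
E[W | stage 2] = (6+8+9+10+11)/5 = 44/5.
E[W | stage 3] = (1+7+11+12+14)/5 = 9.
E[W] = (1/9)·(10) + (1/3)·(44/5) + (5/9)·(9) = 407/45.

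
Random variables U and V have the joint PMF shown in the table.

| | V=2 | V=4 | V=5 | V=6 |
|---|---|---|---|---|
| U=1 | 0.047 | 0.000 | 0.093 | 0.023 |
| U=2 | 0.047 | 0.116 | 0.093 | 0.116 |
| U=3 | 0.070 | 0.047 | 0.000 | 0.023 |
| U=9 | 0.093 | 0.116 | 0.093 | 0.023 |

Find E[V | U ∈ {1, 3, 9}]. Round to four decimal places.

P(U ∈ {1, 3, 9}) = 0.628.
Summing V·P(U=x,V=y) over the conditioning event gives 2.416.
E[V | U ∈ {1, 3, 9}] = (2.416) / (0.628) = 3.8471.

3.8471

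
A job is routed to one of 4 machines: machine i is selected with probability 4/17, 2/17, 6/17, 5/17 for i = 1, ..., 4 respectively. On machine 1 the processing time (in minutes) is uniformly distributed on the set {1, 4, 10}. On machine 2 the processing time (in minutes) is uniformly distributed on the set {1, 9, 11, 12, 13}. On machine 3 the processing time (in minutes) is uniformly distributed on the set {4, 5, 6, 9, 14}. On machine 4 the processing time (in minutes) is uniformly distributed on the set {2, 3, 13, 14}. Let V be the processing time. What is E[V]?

E[V | machine 1] = (1+4+10)/3 = 5.
E[V | machine 2] = (1+9+11+12+13)/5 = 46/5.
E[V | machine 3] = (4+5+6+9+14)/5 = 38/5.
E[V | machine 4] = (2+3+13+14)/4 = 8.
E[V] = (4/17)·(5) + (2/17)·(46/5) + (6/17)·(38/5) + (5/17)·(8) = 124/17.

124/17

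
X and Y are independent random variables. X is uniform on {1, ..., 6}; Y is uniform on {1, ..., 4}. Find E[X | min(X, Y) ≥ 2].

4

P(min(X, Y) ≥ 2) = 5/8.
Summing X·P(x,y) over outcomes with min(X, Y) ≥ 2 gives 5/2.
E[X | min(X, Y) ≥ 2] = (5/2) / (5/8) = 4.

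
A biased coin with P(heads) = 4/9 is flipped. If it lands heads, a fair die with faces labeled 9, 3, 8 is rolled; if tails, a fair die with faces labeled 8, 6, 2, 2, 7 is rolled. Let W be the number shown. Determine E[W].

E[W | heads] = (9+3+8)/3 = 20/3.
E[W | tails] = (8+6+2+2+7)/5 = 5.
E[W] = (4/9)·(20/3) + (5/9)·(5) = 155/27.

155/27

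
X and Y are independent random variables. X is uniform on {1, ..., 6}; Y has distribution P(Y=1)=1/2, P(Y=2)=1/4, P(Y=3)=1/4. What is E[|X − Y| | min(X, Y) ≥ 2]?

P(min(X, Y) ≥ 2) = 5/12.
Summing |X−Y|·P(x,y) over outcomes with min(X, Y) ≥ 2 gives 17/24.
E[|X − Y| | min(X, Y) ≥ 2] = (17/24) / (5/12) = 17/10.

17/10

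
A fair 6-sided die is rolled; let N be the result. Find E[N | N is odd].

3

Given N is odd, N is equally likely to be any of {1, 3, 5}.
E[N | N is odd] = (1 + 3 + 5) / 3 = 3.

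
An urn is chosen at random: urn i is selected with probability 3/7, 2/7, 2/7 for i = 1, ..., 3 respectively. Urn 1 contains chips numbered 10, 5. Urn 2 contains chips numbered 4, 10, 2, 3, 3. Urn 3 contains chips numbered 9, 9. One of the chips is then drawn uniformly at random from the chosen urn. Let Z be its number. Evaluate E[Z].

493/70

E[Z | urn 1] = (10+5)/2 = 15/2.
E[Z | urn 2] = (4+10+2+3+3)/5 = 22/5.
E[Z | urn 3] = (9+9)/2 = 9.
By the law of total expectation,
E[Z] = (3/7)·(15/2) + (2/7)·(22/5) + (2/7)·(9) = 493/70.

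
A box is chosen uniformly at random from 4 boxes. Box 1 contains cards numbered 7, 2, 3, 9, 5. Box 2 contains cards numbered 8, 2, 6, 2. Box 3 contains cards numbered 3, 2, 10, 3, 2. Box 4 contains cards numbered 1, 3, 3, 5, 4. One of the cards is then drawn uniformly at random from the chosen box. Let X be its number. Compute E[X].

E[X | box 1] = (7+2+3+9+5)/5 = 26/5.
E[X | box 2] = (8+2+6+2)/4 = 9/2.
E[X | box 3] = (3+2+10+3+2)/5 = 4.
E[X | box 4] = (1+3+3+5+4)/5 = 16/5.
By the law of total expectation,
E[X] = (1/4)·(26/5) + (1/4)·(9/2) + (1/4)·(4) + (1/4)·(16/5) = 169/40.

169/40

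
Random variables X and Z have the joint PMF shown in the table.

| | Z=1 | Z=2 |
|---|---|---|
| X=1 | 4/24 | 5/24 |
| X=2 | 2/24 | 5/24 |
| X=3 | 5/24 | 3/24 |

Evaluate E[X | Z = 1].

P(Z = 1) = 11/24.
Summing X·P(X=x,Z=y) over the conditioning event gives 23/24.
E[X | Z = 1] = (23/24) / (11/24) = 23/11.

23/11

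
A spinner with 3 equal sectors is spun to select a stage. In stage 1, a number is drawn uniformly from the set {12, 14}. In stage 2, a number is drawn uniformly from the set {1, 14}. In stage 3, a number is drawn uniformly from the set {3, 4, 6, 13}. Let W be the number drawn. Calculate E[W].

E[W | stage 1] = (12+14)/2 = 13.
E[W | stage 2] = (1+14)/2 = 15/2.
E[W | stage 3] = (3+4+6+13)/4 = 13/2.
By the law of total expectation,
E[W] = (1/3)·(13) + (1/3)·(15/2) + (1/3)·(13/2) = 9.

9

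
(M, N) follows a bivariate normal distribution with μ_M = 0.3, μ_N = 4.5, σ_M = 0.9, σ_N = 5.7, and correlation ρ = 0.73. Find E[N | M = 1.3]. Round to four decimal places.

9.1233

For a bivariate normal, E[N | M=x] = μ_N + ρ·(σ_N/σ_M)·(x − μ_M).
E[N | M=1.3] = 4.5 + (0.73)·(5.7/0.9)·(1.3 − (0.3)) = 4.5 + (4.6233)·(1) = 9.1233.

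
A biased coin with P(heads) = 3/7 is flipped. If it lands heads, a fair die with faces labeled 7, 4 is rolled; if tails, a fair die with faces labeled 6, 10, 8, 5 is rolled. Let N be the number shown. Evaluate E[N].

13/2

E[N | heads] = (7+4)/2 = 11/2.
E[N | tails] = (6+10+8+5)/4 = 29/4.
E[N] = (3/7)·(11/2) + (4/7)·(29/4) = 13/2.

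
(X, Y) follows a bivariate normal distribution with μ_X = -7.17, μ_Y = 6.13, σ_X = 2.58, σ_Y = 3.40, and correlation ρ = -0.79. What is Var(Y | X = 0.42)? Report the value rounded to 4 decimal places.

Var(Y | X=x) = (1 − ρ²)·σ_Y².
Var(Y | X=0.42) = (3.40)²·(1 − (-0.79)²) = 11.56·0.3759 = 4.3454.

4.3454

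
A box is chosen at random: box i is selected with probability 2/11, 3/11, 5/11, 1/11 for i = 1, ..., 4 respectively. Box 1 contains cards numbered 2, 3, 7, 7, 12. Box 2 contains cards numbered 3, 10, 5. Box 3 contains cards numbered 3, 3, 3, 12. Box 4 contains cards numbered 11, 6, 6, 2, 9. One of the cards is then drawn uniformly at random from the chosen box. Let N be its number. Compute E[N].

1269/220

E[N | box 1] = (2+3+7+7+12)/5 = 31/5.
E[N | box 2] = (3+10+5)/3 = 6.
E[N | box 3] = (3+3+3+12)/4 = 21/4.
E[N | box 4] = (11+6+6+2+9)/5 = 34/5.
By the law of total expectation,
E[N] = (2/11)·(31/5) + (3/11)·(6) + (5/11)·(21/4) + (1/11)·(34/5) = 1269/220.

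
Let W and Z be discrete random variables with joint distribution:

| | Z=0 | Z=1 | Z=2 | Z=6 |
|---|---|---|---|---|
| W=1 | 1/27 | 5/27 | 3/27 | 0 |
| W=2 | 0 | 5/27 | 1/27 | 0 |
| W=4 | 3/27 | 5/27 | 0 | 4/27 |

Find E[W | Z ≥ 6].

P(Z ≥ 6) = 4/27.
Σ W·P over the event = 4·(4/27) = 16/27.
E[W | Z ≥ 6] = (16/27) / (4/27) = 4.

4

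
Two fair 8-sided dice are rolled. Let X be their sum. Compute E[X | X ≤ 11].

376/49

P(X ≤ 11) = 49/64.
E[X | X ≤ 11] = (47/8) / (49/64) = 376/49.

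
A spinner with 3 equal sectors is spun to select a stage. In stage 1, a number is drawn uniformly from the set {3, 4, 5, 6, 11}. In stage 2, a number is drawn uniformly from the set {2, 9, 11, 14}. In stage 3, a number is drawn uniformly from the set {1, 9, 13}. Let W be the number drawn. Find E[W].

E[W | stage 1] = (3+4+5+6+11)/5 = 29/5.
E[W | stage 2] = (2+9+11+14)/4 = 9.
E[W | stage 3] = (1+9+13)/3 = 23/3.
By the law of total expectation,
E[W] = (1/3)·(29/5) + (1/3)·(9) + (1/3)·(23/3) = 337/45.

337/45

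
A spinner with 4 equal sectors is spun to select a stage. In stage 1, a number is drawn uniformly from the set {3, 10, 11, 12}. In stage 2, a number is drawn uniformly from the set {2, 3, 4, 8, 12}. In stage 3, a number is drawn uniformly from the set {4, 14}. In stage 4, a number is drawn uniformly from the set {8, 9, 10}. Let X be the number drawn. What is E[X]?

E[X | stage 1] = (3+10+11+12)/4 = 9.
E[X | stage 2] = (2+3+4+8+12)/5 = 29/5.
E[X | stage 3] = (4+14)/2 = 9.
E[X | stage 4] = (8+9+10)/3 = 9.
E[X] = (1/4)·(9) + (1/4)·(29/5) + (1/4)·(9) + (1/4)·(9) = 41/5.

41/5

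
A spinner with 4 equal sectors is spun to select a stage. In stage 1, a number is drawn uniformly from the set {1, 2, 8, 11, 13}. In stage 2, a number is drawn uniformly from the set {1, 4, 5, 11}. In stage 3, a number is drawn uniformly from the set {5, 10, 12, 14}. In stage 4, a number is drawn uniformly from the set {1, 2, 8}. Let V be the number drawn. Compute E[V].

E[V | stage 1] = (1+2+8+11+13)/5 = 7.
E[V | stage 2] = (1+4+5+11)/4 = 21/4.
E[V | stage 3] = (5+10+12+14)/4 = 41/4.
E[V | stage 4] = (1+2+8)/3 = 11/3.
E[V] = (1/4)·(7) + (1/4)·(21/4) + (1/4)·(41/4) + (1/4)·(11/3) = 157/24.

157/24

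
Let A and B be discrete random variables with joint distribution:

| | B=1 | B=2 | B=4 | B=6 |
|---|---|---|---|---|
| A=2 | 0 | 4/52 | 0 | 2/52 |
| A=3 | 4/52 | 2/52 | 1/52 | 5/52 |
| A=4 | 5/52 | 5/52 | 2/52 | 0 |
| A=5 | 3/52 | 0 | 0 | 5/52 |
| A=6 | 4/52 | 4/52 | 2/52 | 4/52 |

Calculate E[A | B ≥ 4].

13/3

P(B ≥ 4) = 21/52.
Σ A·P over the event = 2·(2/52) + 3·(1/52) + 3·(5/52) + 4·(2/52) + 5·(5/52) + 6·(2/52) + 6·(4/52) = 7/4.
E[A | B ≥ 4] = (7/4) / (21/52) = 13/3.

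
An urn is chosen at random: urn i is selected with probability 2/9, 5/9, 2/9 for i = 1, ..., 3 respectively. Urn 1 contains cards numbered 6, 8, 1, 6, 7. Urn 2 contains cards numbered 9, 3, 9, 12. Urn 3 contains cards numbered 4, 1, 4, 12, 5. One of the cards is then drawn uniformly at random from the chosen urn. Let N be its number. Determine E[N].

419/60

E[N | urn 1] = (6+8+1+6+7)/5 = 28/5.
E[N | urn 2] = (9+3+9+12)/4 = 33/4.
E[N | urn 3] = (4+1+4+12+5)/5 = 26/5.
By the law of total expectation,
E[N] = (2/9)·(28/5) + (5/9)·(33/4) + (2/9)·(26/5) = 419/60.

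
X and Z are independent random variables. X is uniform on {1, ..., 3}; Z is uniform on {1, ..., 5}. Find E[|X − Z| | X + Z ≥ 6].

Outcomes with X + Z ≥ 6: (1,5), (2,4), (2,5), (3,3), (3,4), (3,5), each with probability 1/15.
E[|X − Z| | X + Z ≥ 6] = (4 + 2 + 3 + 0 + 1 + 2) / 6 = 2.

2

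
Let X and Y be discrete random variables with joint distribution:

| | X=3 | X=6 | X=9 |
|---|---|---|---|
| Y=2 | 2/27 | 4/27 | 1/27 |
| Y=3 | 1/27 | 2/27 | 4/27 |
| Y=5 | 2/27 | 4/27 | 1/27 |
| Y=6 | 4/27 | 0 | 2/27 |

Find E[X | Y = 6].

P(Y = 6) = 2/9.
Σ X·P over the event = 3·(4/27) + 9·(2/27) = 10/9.
E[X | Y = 6] = (10/9) / (2/9) = 5.

5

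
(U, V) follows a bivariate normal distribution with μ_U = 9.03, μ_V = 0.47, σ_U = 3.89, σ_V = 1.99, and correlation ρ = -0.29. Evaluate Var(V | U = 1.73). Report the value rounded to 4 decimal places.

Var(V | U=x) = (1 − ρ²)·σ_V².
Var(V | U=1.73) = (1.99)²·(1 − (-0.29)²) = 3.9601·0.9159 = 3.6271.

3.6271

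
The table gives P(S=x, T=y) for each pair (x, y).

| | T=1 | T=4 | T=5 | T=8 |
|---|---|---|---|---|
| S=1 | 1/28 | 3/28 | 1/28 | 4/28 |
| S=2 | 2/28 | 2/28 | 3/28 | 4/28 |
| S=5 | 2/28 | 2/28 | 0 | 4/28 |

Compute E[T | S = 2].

P(S = 2) = 11/28.
Σ T·P over the event = 1·(2/28) + 4·(2/28) + 5·(3/28) + 8·(4/28) = 57/28.
E[T | S = 2] = (57/28) / (11/28) = 57/11.

57/11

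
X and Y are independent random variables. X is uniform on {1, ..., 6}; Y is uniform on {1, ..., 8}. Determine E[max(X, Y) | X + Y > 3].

82/15

P(X + Y > 3) = 15/16.
Summing max(X,Y)·P(x,y) over outcomes with X + Y > 3 gives 41/8.
E[max(X, Y) | X + Y > 3] = (41/8) / (15/16) = 82/15.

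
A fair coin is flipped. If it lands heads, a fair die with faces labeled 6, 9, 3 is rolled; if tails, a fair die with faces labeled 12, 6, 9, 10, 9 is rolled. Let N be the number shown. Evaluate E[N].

38/5

E[N | heads] = (6+9+3)/3 = 6.
E[N | tails] = (12+6+9+10+9)/5 = 46/5.
E[N] = (1/2)·(6) + (1/2)·(46/5) = 38/5.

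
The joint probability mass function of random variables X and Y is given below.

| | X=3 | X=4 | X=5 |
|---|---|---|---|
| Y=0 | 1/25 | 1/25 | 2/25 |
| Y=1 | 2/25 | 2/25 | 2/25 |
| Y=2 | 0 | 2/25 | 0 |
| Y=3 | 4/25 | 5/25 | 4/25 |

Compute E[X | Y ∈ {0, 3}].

69/17

P(Y ∈ {0, 3}) = 17/25.
Σ X·P over the event = 3·(1/25) + 3·(4/25) + 4·(1/25) + 4·(5/25) + 5·(2/25) + 5·(4/25) = 69/25.
E[X | Y ∈ {0, 3}] = (69/25) / (17/25) = 69/17.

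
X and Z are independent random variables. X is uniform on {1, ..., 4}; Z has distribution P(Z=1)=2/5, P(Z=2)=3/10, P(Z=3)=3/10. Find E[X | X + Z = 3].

P(X + Z = 3) = 7/40.
Summing X·P(x,y) over outcomes with X + Z = 3 gives 11/40.
E[X | X + Z = 3] = (11/40) / (7/40) = 11/7.

11/7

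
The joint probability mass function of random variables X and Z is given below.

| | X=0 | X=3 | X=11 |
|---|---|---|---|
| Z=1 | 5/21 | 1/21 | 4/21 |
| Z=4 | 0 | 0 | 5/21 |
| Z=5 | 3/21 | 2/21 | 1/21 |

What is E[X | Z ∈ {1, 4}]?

P(Z ∈ {1, 4}) = 5/7.
Σ X·P over the event = 0·(5/21) + 3·(1/21) + 11·(4/21) + 11·(5/21) = 34/7.
E[X | Z ∈ {1, 4}] = (34/7) / (5/7) = 34/5.

34/5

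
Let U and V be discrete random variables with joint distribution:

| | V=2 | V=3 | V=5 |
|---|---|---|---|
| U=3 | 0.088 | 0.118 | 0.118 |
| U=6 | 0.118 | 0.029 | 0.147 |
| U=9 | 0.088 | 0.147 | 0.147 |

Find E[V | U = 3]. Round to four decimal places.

3.4568

P(U = 3) = 0.324.
Σ V·P over the event = 2·(0.088) + 3·(0.118) + 5·(0.118) = 1.120.
E[V | U = 3] = (1.120) / (0.324) = 3.4568.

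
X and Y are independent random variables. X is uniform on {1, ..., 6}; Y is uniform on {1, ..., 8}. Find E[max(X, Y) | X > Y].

14/3

P(X > Y) = 5/16.
Summing max(X,Y)·P(x,y) over outcomes with X > Y gives 35/24.
E[max(X, Y) | X > Y] = (35/24) / (5/16) = 14/3.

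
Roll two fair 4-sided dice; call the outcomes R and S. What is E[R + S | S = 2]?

9/2

Outcomes with S = 2: (1,2), (2,2), (3,2), (4,2), each with probability 1/16.
E[R + S | S = 2] = (3 + 4 + 5 + 6) / 4 = 9/2.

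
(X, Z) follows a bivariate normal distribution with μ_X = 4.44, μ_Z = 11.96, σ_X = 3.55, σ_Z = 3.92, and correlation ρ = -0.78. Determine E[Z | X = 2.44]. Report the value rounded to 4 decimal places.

The regression of Z on X has slope ρ·σ_Z/σ_X and passes through (μ_X, μ_Z).
E[Z | X=2.44] = 11.96 + (-0.78)·(3.92/3.55)·(2.44 − (4.44)) = 11.96 + (-0.8613)·(-2) = 13.6826.

13.6826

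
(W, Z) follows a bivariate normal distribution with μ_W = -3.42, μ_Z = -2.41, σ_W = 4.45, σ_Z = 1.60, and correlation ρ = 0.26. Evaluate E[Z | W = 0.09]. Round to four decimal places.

-2.0819

The regression of Z on W has slope ρ·σ_Z/σ_W and passes through (μ_W, μ_Z).
E[Z | W=0.09] = -2.41 + (0.26)·(1.60/4.45)·(0.09 − (-3.42)) = -2.41 + (0.093483)·(3.51) = -2.0819.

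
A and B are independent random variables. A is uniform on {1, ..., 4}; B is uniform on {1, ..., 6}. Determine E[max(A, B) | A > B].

Outcomes with A > B: (2,1), (3,1), (3,2), (4,1), (4,2), (4,3), each with probability 1/24.
E[max(A, B) | A > B] = (2 + 3 + 3 + 4 + 4 + 4) / 6 = 10/3.

10/3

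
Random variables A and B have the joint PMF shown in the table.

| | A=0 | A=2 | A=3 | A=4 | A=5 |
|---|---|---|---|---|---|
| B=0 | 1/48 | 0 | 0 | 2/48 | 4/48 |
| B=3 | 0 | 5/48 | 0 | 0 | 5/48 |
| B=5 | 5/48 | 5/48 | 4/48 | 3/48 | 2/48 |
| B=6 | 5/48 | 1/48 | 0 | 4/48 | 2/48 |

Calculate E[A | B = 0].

P(B = 0) = 7/48.
Σ A·P over the event = 0·(1/48) + 4·(2/48) + 5·(4/48) = 7/12.
E[A | B = 0] = (7/12) / (7/48) = 4.

4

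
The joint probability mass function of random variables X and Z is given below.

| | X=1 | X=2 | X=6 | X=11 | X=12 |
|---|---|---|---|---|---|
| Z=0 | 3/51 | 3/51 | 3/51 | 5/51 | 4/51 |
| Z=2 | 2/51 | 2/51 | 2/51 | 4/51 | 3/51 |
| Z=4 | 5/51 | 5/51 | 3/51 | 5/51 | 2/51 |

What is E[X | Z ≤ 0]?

P(Z ≤ 0) = 6/17.
Σ X·P over the event = 1·(3/51) + 2·(3/51) + 6·(3/51) + 11·(5/51) + 12·(4/51) = 130/51.
E[X | Z ≤ 0] = (130/51) / (6/17) = 65/9.

65/9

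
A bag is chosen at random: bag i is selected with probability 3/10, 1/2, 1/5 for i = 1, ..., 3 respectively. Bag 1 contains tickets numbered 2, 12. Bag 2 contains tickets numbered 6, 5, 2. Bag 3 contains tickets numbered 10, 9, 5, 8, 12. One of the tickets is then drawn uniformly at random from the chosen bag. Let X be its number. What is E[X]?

E[X | bag 1] = (2+12)/2 = 7.
E[X | bag 2] = (6+5+2)/3 = 13/3.
E[X | bag 3] = (10+9+5+8+12)/5 = 44/5.
E[X] = (3/10)·(7) + (1/2)·(13/3) + (1/5)·(44/5) = 452/75.

452/75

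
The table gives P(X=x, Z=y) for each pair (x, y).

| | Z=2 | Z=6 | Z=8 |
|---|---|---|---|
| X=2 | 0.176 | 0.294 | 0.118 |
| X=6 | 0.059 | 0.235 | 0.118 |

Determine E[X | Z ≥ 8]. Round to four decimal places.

4.0000

P(Z ≥ 8) = 0.236.
Σ X·P over the event = 2·(0.118) + 6·(0.118) = 0.944.
E[X | Z ≥ 8] = (0.944) / (0.236) = 4.0000.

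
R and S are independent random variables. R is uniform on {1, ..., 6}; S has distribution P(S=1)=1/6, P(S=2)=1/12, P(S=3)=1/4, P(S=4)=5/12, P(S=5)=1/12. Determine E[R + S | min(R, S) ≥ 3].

149/18

P(min(R, S) ≥ 3) = 1/2.
Summing (R+S)·P(x,y) over outcomes with min(R, S) ≥ 3 gives 149/36.
E[R + S | min(R, S) ≥ 3] = (149/36) / (1/2) = 149/18.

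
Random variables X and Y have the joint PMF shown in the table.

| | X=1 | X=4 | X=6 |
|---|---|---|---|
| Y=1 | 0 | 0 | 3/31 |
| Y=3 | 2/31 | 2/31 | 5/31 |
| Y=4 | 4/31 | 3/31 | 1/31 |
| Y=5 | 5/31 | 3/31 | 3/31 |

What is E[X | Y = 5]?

P(Y = 5) = 11/31.
Σ X·P over the event = 1·(5/31) + 4·(3/31) + 6·(3/31) = 35/31.
E[X | Y = 5] = (35/31) / (11/31) = 35/11.

35/11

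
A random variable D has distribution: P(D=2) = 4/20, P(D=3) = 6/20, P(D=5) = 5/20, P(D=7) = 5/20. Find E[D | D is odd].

P(D is odd) = 4/5.
Σ over the event: 3·3/10 + 5·1/4 + 7·1/4 = 39/10.
E[D | D is odd] = (39/10) / (4/5) = 39/8.

39/8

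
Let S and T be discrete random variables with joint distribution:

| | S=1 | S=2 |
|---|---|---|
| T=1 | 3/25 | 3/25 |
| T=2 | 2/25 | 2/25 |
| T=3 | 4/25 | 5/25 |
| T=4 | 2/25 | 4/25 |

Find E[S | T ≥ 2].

30/19

P(T ≥ 2) = 19/25.
Summing S·P(S=x,T=y) over the conditioning event gives 6/5.
E[S | T ≥ 2] = (6/5) / (19/25) = 30/19.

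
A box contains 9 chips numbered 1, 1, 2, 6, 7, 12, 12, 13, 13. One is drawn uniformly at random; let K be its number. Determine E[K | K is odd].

7

P(K is odd) = 5/9.
Σ over the event: 1·2/9 + 7·1/9 + 13·2/9 = 35/9.
E[K | K is odd] = (35/9) / (5/9) = 7.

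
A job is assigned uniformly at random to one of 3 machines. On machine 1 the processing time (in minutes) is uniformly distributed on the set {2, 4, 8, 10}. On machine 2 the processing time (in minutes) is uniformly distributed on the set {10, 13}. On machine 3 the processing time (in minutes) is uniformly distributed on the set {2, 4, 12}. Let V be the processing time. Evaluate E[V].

47/6

E[V | machine 1] = (2+4+8+10)/4 = 6.
E[V | machine 2] = (10+13)/2 = 23/2.
E[V | machine 3] = (2+4+12)/3 = 6.
E[V] = (1/3)·(6) + (1/3)·(23/2) + (1/3)·(6) = 47/6.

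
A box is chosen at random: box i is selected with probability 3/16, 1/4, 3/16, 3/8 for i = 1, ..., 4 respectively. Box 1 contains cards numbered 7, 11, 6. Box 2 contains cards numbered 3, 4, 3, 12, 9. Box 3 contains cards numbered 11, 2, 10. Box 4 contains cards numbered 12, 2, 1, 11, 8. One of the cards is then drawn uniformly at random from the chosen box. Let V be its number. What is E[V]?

E[V | box 1] = (7+11+6)/3 = 8.
E[V | box 2] = (3+4+3+12+9)/5 = 31/5.
E[V | box 3] = (11+2+10)/3 = 23/3.
E[V | box 4] = (12+2+1+11+8)/5 = 34/5.
By the law of total expectation,
E[V] = (3/16)·(8) + (1/4)·(31/5) + (3/16)·(23/3) + (3/8)·(34/5) = 563/80.

563/80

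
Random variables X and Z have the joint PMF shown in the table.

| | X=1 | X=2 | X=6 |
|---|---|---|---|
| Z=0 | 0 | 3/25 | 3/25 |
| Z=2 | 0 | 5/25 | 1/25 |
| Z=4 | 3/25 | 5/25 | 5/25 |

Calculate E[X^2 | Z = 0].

P(Z = 0) = 6/25.
Σ X^2·P over the event = 4·(3/25) + 36·(3/25) = 24/5.
E[X^2 | Z = 0] = (24/5) / (6/25) = 20.

20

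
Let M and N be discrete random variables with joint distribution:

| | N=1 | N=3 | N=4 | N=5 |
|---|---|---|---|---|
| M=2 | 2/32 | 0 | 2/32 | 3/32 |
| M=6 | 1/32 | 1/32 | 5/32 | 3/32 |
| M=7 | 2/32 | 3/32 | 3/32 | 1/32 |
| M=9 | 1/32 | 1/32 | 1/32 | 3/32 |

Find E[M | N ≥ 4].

P(N ≥ 4) = 21/32.
Σ M·P over the event = 2·(2/32) + 2·(3/32) + 6·(5/32) + 6·(3/32) + 7·(3/32) + 7·(1/32) + 9·(1/32) + 9·(3/32) = 61/16.
E[M | N ≥ 4] = (61/16) / (21/32) = 122/21.

122/21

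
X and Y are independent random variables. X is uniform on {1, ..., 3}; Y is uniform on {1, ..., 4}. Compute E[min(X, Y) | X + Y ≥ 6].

Outcomes with X + Y ≥ 6: (2,4), (3,3), (3,4), each with probability 1/12.
E[min(X, Y) | X + Y ≥ 6] = (2 + 3 + 3) / 3 = 8/3.

8/3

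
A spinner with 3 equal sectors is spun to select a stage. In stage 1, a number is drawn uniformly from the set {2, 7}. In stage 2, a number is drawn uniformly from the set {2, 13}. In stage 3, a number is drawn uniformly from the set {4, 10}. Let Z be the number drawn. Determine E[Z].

19/3

E[Z | stage 1] = (2+7)/2 = 9/2.
E[Z | stage 2] = (2+13)/2 = 15/2.
E[Z | stage 3] = (4+10)/2 = 7.
E[Z] = (1/3)·(9/2) + (1/3)·(15/2) + (1/3)·(7) = 19/3.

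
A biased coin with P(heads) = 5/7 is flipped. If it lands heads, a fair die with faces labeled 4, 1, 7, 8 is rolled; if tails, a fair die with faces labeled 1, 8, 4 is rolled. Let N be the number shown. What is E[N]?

101/21

E[N | heads] = (4+1+7+8)/4 = 5.
E[N | tails] = (1+8+4)/3 = 13/3.
By the law of total expectation,
E[N] = (5/7)·(5) + (2/7)·(13/3) = 101/21.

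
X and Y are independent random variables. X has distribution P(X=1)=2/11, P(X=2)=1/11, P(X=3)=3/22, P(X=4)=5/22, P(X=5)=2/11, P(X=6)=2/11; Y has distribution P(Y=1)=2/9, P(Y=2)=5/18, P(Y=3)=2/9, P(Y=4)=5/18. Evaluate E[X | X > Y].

P(X > Y) = 61/99.
Summing X·P(x,y) over outcomes with X > Y gives 383/132.
E[X | X > Y] = (383/132) / (61/99) = 1149/244.

1149/244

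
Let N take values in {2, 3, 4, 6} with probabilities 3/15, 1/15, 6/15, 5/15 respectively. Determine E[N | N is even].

30/7

P(N is even) = 14/15.
Σ over the event: 2·1/5 + 4·2/5 + 6·1/3 = 4.
E[N | N is even] = (4) / (14/15) = 30/7.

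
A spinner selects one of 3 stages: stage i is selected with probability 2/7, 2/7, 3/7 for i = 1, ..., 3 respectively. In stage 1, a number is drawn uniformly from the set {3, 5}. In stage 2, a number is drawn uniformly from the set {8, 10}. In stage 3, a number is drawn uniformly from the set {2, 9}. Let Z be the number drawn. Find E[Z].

E[Z | stage 1] = (3+5)/2 = 4.
E[Z | stage 2] = (8+10)/2 = 9.
E[Z | stage 3] = (2+9)/2 = 11/2.
By the law of total expectation,
E[Z] = (2/7)·(4) + (2/7)·(9) + (3/7)·(11/2) = 85/14.

85/14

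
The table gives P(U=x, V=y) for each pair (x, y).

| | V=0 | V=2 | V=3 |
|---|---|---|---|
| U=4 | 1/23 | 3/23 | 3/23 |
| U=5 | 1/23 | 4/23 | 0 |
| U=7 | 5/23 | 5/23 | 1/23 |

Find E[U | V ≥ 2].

43/8

P(V ≥ 2) = 16/23.
Σ U·P over the event = 4·(3/23) + 4·(3/23) + 5·(4/23) + 7·(5/23) + 7·(1/23) = 86/23.
E[U | V ≥ 2] = (86/23) / (16/23) = 43/8.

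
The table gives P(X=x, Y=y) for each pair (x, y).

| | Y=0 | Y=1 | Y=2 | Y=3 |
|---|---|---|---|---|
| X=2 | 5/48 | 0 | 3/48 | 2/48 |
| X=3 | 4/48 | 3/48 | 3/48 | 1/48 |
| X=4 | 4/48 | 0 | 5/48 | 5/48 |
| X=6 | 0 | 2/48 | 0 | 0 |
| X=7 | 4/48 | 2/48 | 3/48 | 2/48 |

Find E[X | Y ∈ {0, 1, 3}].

P(Y ∈ {0, 1, 3}) = 17/24.
Summing X·P(X=x,Y=y) over the conditioning event gives 71/24.
E[X | Y ∈ {0, 1, 3}] = (71/24) / (17/24) = 71/17.

71/17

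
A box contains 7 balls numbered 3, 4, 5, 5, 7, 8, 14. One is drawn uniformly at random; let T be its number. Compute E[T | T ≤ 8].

16/3

P(T ≤ 8) = 6/7.
Σ over the event: 3·1/7 + 4·1/7 + 5·2/7 + 7·1/7 + 8·1/7 = 32/7.
E[T | T ≤ 8] = (32/7) / (6/7) = 16/3.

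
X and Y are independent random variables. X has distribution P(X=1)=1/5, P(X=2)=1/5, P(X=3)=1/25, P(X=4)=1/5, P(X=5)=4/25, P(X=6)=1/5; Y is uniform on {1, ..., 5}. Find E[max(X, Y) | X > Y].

P(X > Y) = 63/125.
Summing max(X,Y)·P(x,y) over outcomes with X > Y gives 306/125.
E[max(X, Y) | X > Y] = (306/125) / (63/125) = 34/7.

34/7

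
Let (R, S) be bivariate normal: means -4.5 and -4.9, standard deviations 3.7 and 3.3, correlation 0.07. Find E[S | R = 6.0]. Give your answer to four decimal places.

-4.2445

For a bivariate normal, E[S | R=x] = μ_S + ρ·(σ_S/σ_R)·(x − μ_R).
E[S | R=6.0] = -4.9 + (0.07)·(3.3/3.7)·(6.0 − (-4.5)) = -4.9 + (0.062432)·(10.5) = -4.2445.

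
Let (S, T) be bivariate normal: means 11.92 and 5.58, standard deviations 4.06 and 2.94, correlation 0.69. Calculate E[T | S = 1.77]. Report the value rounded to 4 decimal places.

For a bivariate normal, E[T | S=x] = μ_T + ρ·(σ_T/σ_S)·(x − μ_S).
E[T | S=1.77] = 5.58 + (0.69)·(2.94/4.06)·(1.77 − (11.92)) = 5.58 + (0.49966)·(-10.15) = 0.5085.

0.5085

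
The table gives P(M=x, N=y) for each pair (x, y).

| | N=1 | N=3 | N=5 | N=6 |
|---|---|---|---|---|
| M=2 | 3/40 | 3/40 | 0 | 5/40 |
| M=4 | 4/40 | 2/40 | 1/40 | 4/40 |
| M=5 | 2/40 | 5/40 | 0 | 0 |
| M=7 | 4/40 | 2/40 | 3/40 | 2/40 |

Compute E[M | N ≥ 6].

P(N ≥ 6) = 11/40.
Σ M·P over the event = 2·(5/40) + 4·(4/40) + 7·(2/40) = 1.
E[M | N ≥ 6] = (1) / (11/40) = 40/11.

40/11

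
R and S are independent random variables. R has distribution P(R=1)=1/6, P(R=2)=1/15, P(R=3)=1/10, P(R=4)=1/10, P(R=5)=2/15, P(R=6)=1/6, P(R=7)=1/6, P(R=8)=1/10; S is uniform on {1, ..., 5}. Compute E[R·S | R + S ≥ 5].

P(R + S ≥ 5) = 64/75.
Summing RS·P(x,y) over outcomes with R + S ≥ 5 gives 339/25.
E[R·S | R + S ≥ 5] = (339/25) / (64/75) = 1017/64.

1017/64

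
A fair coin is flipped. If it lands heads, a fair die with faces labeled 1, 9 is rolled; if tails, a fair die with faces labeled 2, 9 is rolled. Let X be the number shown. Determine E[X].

E[X | heads] = (1+9)/2 = 5.
E[X | tails] = (2+9)/2 = 11/2.
E[X] = (1/2)·(5) + (1/2)·(11/2) = 21/4.

21/4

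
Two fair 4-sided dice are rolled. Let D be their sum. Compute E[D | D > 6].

22/3

P(D > 6) = 3/16.
Σ over the event: 7·1/8 + 8·1/16 = 11/8.
E[D | D > 6] = (11/8) / (3/16) = 22/3.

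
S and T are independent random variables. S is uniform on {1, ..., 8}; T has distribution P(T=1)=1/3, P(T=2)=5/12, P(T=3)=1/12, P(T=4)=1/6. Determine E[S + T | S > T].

P(S > T) = 71/96.
Summing (S+T)·P(x,y) over outcomes with S > T gives 87/16.
E[S + T | S > T] = (87/16) / (71/96) = 522/71.

522/71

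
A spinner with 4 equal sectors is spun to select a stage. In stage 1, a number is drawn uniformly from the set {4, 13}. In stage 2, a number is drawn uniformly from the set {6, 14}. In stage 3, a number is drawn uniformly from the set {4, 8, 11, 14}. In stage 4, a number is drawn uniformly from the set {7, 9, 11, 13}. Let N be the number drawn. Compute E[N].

151/16

E[N | stage 1] = (4+13)/2 = 17/2.
E[N | stage 2] = (6+14)/2 = 10.
E[N | stage 3] = (4+8+11+14)/4 = 37/4.
E[N | stage 4] = (7+9+11+13)/4 = 10.
E[N] = (1/4)·(17/2) + (1/4)·(10) + (1/4)·(37/4) + (1/4)·(10) = 151/16.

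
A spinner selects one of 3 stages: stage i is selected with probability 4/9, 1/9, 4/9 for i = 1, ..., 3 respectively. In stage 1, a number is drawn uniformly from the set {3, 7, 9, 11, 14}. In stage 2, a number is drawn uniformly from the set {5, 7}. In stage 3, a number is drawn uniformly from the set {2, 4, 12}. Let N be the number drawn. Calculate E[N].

326/45

E[N | stage 1] = (3+7+9+11+14)/5 = 44/5.
E[N | stage 2] = (5+7)/2 = 6.
E[N | stage 3] = (2+4+12)/3 = 6.
By the law of total expectation,
E[N] = (4/9)·(44/5) + (1/9)·(6) + (4/9)·(6) = 326/45.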